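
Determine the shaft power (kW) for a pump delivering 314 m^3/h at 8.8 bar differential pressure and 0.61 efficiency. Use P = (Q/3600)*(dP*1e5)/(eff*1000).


Q = 314 / 3600 = 0.0872222 m^3/s
P = 0.0872222 * (8.8 * 1e5) / 0.61 / 1000 = 125.8

125.8 kW


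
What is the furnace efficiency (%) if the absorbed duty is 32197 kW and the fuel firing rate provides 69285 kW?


Furnace efficiency = Q_absorbed / Q_fuel * 100
= 32197 / 69285 * 100 = 46.47

46.47 %


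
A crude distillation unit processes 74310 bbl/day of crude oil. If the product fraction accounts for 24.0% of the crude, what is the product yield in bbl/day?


Crude throughput = 74310 bbl/day
Fraction yield = 24.0%
yield = throughput * fraction / 100
yield = 74310 * 24.0 / 100 = 17834.4

17834.4 bbl/day


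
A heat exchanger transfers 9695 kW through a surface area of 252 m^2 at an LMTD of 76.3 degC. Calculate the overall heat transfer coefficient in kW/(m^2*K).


From Q = U*A*LMTD, U = Q / (A * LMTD)
U = 9695 / (252 * 76.3) = 9695 / 19227.6 = 0.5042

0.5042 kW/(m^2*K)


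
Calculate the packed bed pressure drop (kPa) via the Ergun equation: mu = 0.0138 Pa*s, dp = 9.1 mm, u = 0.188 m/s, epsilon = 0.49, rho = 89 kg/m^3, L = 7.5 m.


dp = 9.1 mm = 0.0091 m
Viscous term = 150*0.0138*0.188*(1-0.49)^2 / (0.0091^2*0.49^3) = 10389.6
Inertial term = 1.75*89*0.188^2*(1-0.49) / (0.0091*0.49^3) = 2622.31
dP/L = 10389.6 + 2622.31 = 13011.9 Pa/m
dP = 13011.9 * 7.5 / 1000 = 97.59 kPa

97.59 kPa


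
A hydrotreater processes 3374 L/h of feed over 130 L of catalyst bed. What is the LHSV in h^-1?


LHSV = volumetric feed rate / catalyst volume
= 3374 L/h / 130 L
= 25.95 h^-1

25.95 h^-1


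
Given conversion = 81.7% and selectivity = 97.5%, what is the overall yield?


Overall yield = conversion (%) * selectivity (%) / 100
Conversion = 81.7%, Selectivity = 97.5%
Y = 81.7 * 97.5 / 100
= 79.6575 %

79.6575 %


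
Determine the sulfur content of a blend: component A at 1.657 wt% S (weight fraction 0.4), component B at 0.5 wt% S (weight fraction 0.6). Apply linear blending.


Linear sulfur blending: S_blend = x1*S1 + x2*S2
Contribution 1: 0.4 * 1.657 = 0.6628 wt%
Contribution 2: 0.6 * 0.5 = 0.3 wt%
S_blend = 0.6628 + 0.3 = 0.9628

0.9628 wt%


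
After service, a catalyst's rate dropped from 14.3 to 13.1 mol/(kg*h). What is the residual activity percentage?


Activity (%) = (rate_used / rate_fresh) * 100
rate_used = 13.1, rate_fresh = 14.3
= (13.1 / 14.3) * 100
= 0.9161 * 100 = 91.61

91.61 %


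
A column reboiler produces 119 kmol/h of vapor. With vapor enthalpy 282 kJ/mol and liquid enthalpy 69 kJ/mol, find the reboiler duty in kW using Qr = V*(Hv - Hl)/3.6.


Qr = 119 * (282 - 69) / 3.6 = 119 * 213 / 3.6 = 7041

7041 kW


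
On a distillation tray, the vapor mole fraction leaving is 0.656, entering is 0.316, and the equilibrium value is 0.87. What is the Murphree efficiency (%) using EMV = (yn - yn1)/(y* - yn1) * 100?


Murphree vapor efficiency: EMV = (y_n - y_(n-1)) / (y*_n - y_(n-1)) * 100
EMV = (0.656 - 0.316) / (0.87 - 0.316) * 100 = 0.34 / 0.554 * 100 = 61.37

61.37 %


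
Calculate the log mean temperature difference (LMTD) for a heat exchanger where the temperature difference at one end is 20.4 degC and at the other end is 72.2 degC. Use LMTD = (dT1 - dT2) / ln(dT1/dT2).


LMTD = (dT1 - dT2) / ln(dT1/dT2)
= (20.4 - 72.2) / ln(20.4 / 72.2) = -51.8 / -1.26391 = 40.98

40.98 degC


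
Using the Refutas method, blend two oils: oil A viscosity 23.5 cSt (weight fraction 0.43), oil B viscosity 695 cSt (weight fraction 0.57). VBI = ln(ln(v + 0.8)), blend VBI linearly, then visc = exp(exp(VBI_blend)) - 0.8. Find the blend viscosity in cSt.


Refutas method: VBN_i = 14.534*ln(ln(visc_i + 0.8)) + 10.975, blended linearly by mass fraction; since VBN is linear in VBI_i = ln(ln(visc_i + 0.8)) and the fractions sum to 1, blend VBI directly: visc = exp(exp(VBI_blend)) - 0.8
VBI_1 = ln(ln(23.5 + 0.8)) = 1.16017
VBI_2 = ln(ln(695 + 0.8)) = 1.87871
VBI_blend = 0.43 * 1.16017 + 0.57 * 1.87871 = 1.56974
visc_blend = exp(exp(1.56974)) - 0.8 = 121.4

121.4 cSt


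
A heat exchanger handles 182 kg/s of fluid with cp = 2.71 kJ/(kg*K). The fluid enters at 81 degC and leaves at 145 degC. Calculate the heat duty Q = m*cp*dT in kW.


Q = m_dot * cp * delta_T
delta_T = 145 - 81 = 64 K
Q = 182 * 2.71 * 64
= 493.22 * 64
= 31566.08 kW

31566.08 kW


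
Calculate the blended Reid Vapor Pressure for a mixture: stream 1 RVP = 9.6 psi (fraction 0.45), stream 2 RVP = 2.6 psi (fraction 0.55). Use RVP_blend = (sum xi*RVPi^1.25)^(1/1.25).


Chevron index: RVP_blend = (sum xi*RVPi^1.25)^(1/1.25)
RVP^1.25 terms: 0.45 * 9.6^1.25 + 0.55 * 2.6^1.25 = 9.42001
RVP_blend = 9.42001^(1/1.25) = 6.015

6.015 psi


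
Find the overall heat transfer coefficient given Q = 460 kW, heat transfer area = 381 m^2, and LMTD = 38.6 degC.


From Q = U*A*LMTD, U = Q / (A * LMTD)
U = 460 / (381 * 38.6) = 460 / 14706.6 = 0.03128

0.03128 kW/(m^2*K)


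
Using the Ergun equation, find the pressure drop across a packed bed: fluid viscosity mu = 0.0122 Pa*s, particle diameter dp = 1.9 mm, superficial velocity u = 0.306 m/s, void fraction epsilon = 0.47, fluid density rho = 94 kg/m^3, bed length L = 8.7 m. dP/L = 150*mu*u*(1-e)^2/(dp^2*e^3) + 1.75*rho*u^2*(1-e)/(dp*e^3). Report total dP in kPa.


dp = 1.9 mm = 0.0019 m
Viscous term = 150*0.0122*0.306*(1-0.47)^2 / (0.0019^2*0.47^3) = 419685
Inertial term = 1.75*94*0.306^2*(1-0.47) / (0.0019*0.47^3) = 41384.5
dP/L = 419685 + 41384.5 = 461070 Pa/m
dP = 461070 * 8.7 / 1000 = 4011 kPa

4011 kPa


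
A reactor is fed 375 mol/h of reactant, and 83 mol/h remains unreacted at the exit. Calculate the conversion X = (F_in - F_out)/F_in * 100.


X = (F_in - F_out) / F_in * 100
Moles reacted = 375 - 83 = 292
X = 292 / 375 * 100
= 0.7787 * 100
= 77.87 %

77.87 %


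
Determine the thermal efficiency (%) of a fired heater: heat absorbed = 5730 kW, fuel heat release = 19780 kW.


Furnace efficiency = Q_absorbed / Q_fuel * 100
= 5730 / 19780 * 100 = 28.97

28.97 %


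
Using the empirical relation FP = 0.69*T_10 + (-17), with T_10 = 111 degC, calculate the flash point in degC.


FP = 0.69 * 111 + (-17) = 59.59

59.59 degC


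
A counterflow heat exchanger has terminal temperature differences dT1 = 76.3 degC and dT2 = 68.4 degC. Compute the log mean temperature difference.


LMTD = (dT1 - dT2) / ln(dT1/dT2)
= (76.3 - 68.4) / ln(76.3 / 68.4) = 7.9 / 0.1093 = 72.28

72.28 degC


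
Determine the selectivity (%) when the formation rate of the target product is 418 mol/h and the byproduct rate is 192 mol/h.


Selectivity = desired / (desired + undesired) * 100
Total products = 418 + 192 = 610 mol/h
S = 418 / 610 * 100
= 0.6852 * 100
= 68.52 %

68.52 %


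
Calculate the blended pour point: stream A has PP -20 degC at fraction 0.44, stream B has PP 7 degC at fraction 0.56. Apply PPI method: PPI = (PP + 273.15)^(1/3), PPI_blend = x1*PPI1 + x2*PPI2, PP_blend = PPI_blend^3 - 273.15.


PPI_1 = (-20 + 273.15)^(1/3) = 6.325953
PPI_2 = (7 + 273.15)^(1/3) = 6.543301
PPI_blend = 0.44 * 6.325953 + 0.56 * 6.543301 = 6.447668
PP_blend = 6.447668^3 - 273.15 = 268.0452 - 273.15 = -5.1

-5.1 degC


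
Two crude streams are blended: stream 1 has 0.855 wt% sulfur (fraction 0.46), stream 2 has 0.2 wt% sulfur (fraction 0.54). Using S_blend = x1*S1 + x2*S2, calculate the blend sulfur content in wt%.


Linear sulfur blending: S_blend = x1*S1 + x2*S2
Contribution 1: 0.46 * 0.855 = 0.3933 wt%
Contribution 2: 0.54 * 0.2 = 0.108 wt%
S_blend = 0.3933 + 0.108 = 0.5013

0.5013 wt%


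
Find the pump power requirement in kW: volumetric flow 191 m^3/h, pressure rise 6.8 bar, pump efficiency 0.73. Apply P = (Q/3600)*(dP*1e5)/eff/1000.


Q = 191 / 3600 = 0.0530556 m^3/s
P = 0.0530556 * (6.8 * 1e5) / 0.73 / 1000 = 49.42

49.42 kW


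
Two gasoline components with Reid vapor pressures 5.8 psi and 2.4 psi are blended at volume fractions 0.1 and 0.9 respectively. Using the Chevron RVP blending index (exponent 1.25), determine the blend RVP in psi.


Chevron index: RVP_blend = (sum xi*RVPi^1.25)^(1/1.25)
RVP^1.25 terms: 0.1 * 5.8^1.25 + 0.9 * 2.4^1.25 = 3.58857
RVP_blend = 3.58857^(1/1.25) = 2.779

2.779 psi


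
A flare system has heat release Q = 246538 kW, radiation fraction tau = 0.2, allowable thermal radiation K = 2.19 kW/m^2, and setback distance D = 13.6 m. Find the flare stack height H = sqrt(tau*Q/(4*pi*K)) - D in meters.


tau*Q/(4*pi*K) = 0.2 * 246538 / (4 * pi * 2.19) = 1791.68
sqrt(1791.68) = 42.3282
H = 42.3282 - 13.6 = 28.73

28.73 m


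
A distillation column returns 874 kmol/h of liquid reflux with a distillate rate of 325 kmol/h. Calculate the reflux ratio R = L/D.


Reflux ratio definition: R = L / D (liquid returned / distillate withdrawn)
L = 874 kmol/h, D = 325 kmol/h
R = 874 / 325 = 2.689

2.689


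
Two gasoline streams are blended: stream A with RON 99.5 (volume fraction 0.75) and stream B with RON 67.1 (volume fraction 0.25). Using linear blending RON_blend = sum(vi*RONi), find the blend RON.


Linear blending: RON_blend = sum(vi * RONi)
Contribution 1: 0.75 * 99.5 = 74.625
Contribution 2: 0.25 * 67.1 = 16.775
RON_blend = 74.625 + 16.775 = 91.4

91.4


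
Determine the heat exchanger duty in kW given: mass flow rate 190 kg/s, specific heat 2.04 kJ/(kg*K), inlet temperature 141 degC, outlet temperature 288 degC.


Q = m_dot * cp * delta_T
delta_T = 288 - 141 = 147 K
Q = 190 * 2.04 * 147
= 387.6 * 147
= 56977.2 kW

56977.2 kW


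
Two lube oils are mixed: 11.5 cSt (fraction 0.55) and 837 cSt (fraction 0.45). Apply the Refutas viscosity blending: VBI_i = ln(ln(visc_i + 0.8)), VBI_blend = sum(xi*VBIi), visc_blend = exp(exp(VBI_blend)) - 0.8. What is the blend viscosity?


Refutas method: VBN_i = 14.534*ln(ln(visc_i + 0.8)) + 10.975, blended linearly by mass fraction; since VBN is linear in VBI_i = ln(ln(visc_i + 0.8)) and the fractions sum to 1, blend VBI directly: visc = exp(exp(VBI_blend)) - 0.8
VBI_1 = ln(ln(11.5 + 0.8)) = 0.920123
VBI_2 = ln(ln(837 + 0.8)) = 1.90669
VBI_blend = 0.55 * 0.920123 + 0.45 * 1.90669 = 1.36408
visc_blend = exp(exp(1.36408)) - 0.8 = 49.20

49.20 cSt


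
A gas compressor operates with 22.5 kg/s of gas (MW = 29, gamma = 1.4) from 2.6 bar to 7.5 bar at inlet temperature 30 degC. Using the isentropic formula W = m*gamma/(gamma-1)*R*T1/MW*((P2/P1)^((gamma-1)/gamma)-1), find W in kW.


Isentropic work: W = m*(gamma/(gamma-1))*(R*T1/MW)*((P2/P1)^((gamma-1)/gamma) - 1)
T1 = 30 + 273.15 = 303.15 K
Pressure ratio = 7.5 / 2.6 = 2.88462
Exponent = (1.4 - 1)/1.4 = 0.285714
(P2/P1)^exp - 1 = 2.88462^0.285714 - 1 = 0.353486
W = 22.5 * 1.4 / 0.4 * 8.314 * 303.15 / 29 * 0.353486 = 2419

2419 kW


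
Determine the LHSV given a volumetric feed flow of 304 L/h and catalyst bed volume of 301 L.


LHSV = volumetric feed rate / catalyst volume
= 304 L/h / 301 L
= 1.010 h^-1

1.010 h^-1


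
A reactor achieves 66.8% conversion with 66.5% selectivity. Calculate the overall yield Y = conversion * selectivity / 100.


Overall yield = conversion (%) * selectivity (%) / 100
Conversion = 66.8%, Selectivity = 66.5%
Y = 66.8 * 66.5 / 100
= 44.422 %

44.422 %


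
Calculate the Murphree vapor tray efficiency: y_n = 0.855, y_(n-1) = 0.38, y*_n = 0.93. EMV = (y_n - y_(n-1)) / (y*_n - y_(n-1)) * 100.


Murphree vapor efficiency: EMV = (y_n - y_(n-1)) / (y*_n - y_(n-1)) * 100
EMV = (0.855 - 0.38) / (0.93 - 0.38) * 100 = 0.475 / 0.55 * 100 = 86.36

86.36 %


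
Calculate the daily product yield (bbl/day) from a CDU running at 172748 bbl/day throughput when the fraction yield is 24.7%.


Crude throughput = 172748 bbl/day
Fraction yield = 24.7%
yield = throughput * fraction / 100
yield = 172748 * 24.7 / 100 = 42668.756

42668.756 bbl/day


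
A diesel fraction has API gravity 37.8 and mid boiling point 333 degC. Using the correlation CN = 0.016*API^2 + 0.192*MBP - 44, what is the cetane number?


CN = 0.016 * 37.8^2 + 0.192 * 333 - 44
CN = 22.86144 + 63.936 - 44 = 42.79744

42.79744


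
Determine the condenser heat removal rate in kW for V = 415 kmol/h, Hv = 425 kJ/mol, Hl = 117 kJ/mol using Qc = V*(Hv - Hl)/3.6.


Qc = 415 * (425 - 117) / 3.6 = 415 * 308 / 3.6 = 35510

35510 kW


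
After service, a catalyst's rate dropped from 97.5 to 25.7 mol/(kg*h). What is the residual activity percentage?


Activity (%) = (rate_used / rate_fresh) * 100
rate_used = 25.7, rate_fresh = 97.5
= (25.7 / 97.5) * 100
= 0.2636 * 100 = 26.36

26.36 %


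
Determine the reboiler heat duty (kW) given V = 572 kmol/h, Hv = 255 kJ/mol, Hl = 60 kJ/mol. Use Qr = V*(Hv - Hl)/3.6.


Qr = 572 * (255 - 60) / 3.6 = 572 * 195 / 3.6 = 30980

30980 kW


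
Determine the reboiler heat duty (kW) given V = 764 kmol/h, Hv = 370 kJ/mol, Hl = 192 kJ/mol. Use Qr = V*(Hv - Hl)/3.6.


Qr = 764 * (370 - 192) / 3.6 = 764 * 178 / 3.6 = 37780

37780 kW


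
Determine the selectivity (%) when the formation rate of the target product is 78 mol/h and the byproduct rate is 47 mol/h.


Selectivity = desired / (desired + undesired) * 100
Total products = 78 + 47 = 125 mol/h
S = 78 / 125 * 100
= 0.6240 * 100
= 62.40 %

62.40 %


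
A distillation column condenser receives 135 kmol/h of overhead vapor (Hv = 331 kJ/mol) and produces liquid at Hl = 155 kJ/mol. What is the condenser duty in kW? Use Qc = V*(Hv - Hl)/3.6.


Qc = 135 * (331 - 155) / 3.6 = 135 * 176 / 3.6 = 6600

6600 kW


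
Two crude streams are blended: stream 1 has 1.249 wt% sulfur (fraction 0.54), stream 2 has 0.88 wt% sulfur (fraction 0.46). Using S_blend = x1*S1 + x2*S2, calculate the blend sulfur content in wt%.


Linear sulfur blending: S_blend = x1*S1 + x2*S2
Contribution 1: 0.54 * 1.249 = 0.67446 wt%
Contribution 2: 0.46 * 0.88 = 0.4048 wt%
S_blend = 0.67446 + 0.4048 = 1.07926

1.07926 wt%


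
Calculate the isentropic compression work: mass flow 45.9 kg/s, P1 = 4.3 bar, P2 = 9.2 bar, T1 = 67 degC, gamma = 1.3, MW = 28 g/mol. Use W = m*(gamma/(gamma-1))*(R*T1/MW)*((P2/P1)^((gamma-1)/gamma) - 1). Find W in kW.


Isentropic work: W = m*(gamma/(gamma-1))*(R*T1/MW)*((P2/P1)^((gamma-1)/gamma) - 1)
T1 = 67 + 273.15 = 340.15 K
Pressure ratio = 9.2 / 4.3 = 2.13953
Exponent = (1.3 - 1)/1.3 = 0.230769
(P2/P1)^exp - 1 = 2.13953^0.230769 - 1 = 0.191865
W = 45.9 * 1.3 / 0.3 * 8.314 * 340.15 / 28 * 0.191865 = 3854

3854 kW


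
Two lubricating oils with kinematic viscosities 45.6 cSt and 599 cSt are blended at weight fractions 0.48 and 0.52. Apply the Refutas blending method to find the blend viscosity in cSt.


Refutas method: VBN_i = 14.534*ln(ln(visc_i + 0.8)) + 10.975, blended linearly by mass fraction; since VBN is linear in VBI_i = ln(ln(visc_i + 0.8)) and the fractions sum to 1, blend VBI directly: visc = exp(exp(VBI_blend)) - 0.8
VBI_1 = ln(ln(45.6 + 0.8)) = 1.34477
VBI_2 = ln(ln(599 + 0.8)) = 1.85577
VBI_blend = 0.48 * 1.34477 + 0.52 * 1.85577 = 1.61049
visc_blend = exp(exp(1.61049)) - 0.8 = 148.4

148.4 cSt


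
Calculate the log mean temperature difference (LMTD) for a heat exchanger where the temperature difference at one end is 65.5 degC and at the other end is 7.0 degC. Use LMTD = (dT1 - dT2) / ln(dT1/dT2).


LMTD = (dT1 - dT2) / ln(dT1/dT2)
= (65.5 - 7.0) / ln(65.5 / 7.0) = 58.5 / 2.23614 = 26.16

26.16 degC


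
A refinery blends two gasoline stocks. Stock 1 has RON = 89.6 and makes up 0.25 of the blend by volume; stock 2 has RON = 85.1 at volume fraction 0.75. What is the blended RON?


Linear blending: RON_blend = sum(vi * RONi)
Contribution 1: 0.25 * 89.6 = 22.4
Contribution 2: 0.75 * 85.1 = 63.825
RON_blend = 22.4 + 63.825 = 86.225

86.225


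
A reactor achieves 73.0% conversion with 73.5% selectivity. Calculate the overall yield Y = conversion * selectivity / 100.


Overall yield = conversion (%) * selectivity (%) / 100
Conversion = 73.0%, Selectivity = 73.5%
Y = 73.0 * 73.5 / 100
= 53.655 %

53.655 %


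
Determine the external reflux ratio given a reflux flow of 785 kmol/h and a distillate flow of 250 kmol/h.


Reflux ratio definition: R = L / D (liquid returned / distillate withdrawn)
L = 785 kmol/h, D = 250 kmol/h
R = 785 / 250 = 3.140

3.140


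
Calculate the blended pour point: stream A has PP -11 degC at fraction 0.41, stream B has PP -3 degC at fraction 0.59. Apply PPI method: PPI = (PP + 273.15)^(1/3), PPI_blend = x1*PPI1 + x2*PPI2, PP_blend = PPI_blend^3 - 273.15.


PPI_1 = (-11 + 273.15)^(1/3) = 6.400049
PPI_2 = (-3 + 273.15)^(1/3) = 6.464501
PPI_blend = 0.41 * 6.400049 + 0.59 * 6.464501 = 6.438076
PP_blend = 6.438076^3 - 273.15 = 266.8507 - 273.15 = -6.3

-6.3 degC


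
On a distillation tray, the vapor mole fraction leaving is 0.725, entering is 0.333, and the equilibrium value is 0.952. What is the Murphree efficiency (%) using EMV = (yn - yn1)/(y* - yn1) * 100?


Murphree vapor efficiency: EMV = (y_n - y_(n-1)) / (y*_n - y_(n-1)) * 100
EMV = (0.725 - 0.333) / (0.952 - 0.333) * 100 = 0.392 / 0.619 * 100 = 63.33

63.33 %


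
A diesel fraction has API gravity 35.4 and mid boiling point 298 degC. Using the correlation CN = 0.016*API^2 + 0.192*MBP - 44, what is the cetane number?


CN = 0.016 * 35.4^2 + 0.192 * 298 - 44
CN = 20.05056 + 57.216 - 44 = 33.26656

33.26656


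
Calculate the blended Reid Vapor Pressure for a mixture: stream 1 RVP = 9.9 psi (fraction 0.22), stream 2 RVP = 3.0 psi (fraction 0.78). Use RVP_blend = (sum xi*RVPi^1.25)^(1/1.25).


Chevron index: RVP_blend = (sum xi*RVPi^1.25)^(1/1.25)
RVP^1.25 terms: 0.22 * 9.9^1.25 + 0.78 * 3.0^1.25 = 6.94299
RVP_blend = 6.94299^(1/1.25) = 4.712

4.712 psi


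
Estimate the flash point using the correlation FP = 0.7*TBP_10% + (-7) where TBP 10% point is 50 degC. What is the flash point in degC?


FP = 0.7 * 50 + (-7) = 28

28 degC


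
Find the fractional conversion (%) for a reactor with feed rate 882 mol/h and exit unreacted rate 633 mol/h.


X = (F_in - F_out) / F_in * 100
Moles reacted = 882 - 633 = 249
X = 249 / 882 * 100
= 0.2823 * 100
= 28.23 %

28.23 %


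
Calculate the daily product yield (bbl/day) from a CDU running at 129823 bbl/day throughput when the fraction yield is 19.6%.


Crude throughput = 129823 bbl/day
Fraction yield = 19.6%
yield = throughput * fraction / 100
yield = 129823 * 19.6 / 100 = 25445.308

25445.308 bbl/day


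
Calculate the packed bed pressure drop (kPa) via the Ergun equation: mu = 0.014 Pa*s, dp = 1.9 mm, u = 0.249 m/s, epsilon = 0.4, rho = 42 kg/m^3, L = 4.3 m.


dp = 1.9 mm = 0.0019 m
Viscous term = 150*0.014*0.249*(1-0.4)^2 / (0.0019^2*0.4^3) = 814768
Inertial term = 1.75*42*0.249^2*(1-0.4) / (0.0019*0.4^3) = 22485.6
dP/L = 814768 + 22485.6 = 837254 Pa/m
dP = 837254 * 4.3 / 1000 = 3600 kPa

3600 kPa


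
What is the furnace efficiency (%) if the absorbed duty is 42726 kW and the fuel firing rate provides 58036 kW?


Furnace efficiency = Q_absorbed / Q_fuel * 100
= 42726 / 58036 * 100 = 73.62

73.62 %


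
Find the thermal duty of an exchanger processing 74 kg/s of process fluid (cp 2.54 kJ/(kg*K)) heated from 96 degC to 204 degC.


Q = m_dot * cp * delta_T
delta_T = 204 - 96 = 108 K
Q = 74 * 2.54 * 108
= 187.96 * 108
= 20299.68 kW

20299.68 kW


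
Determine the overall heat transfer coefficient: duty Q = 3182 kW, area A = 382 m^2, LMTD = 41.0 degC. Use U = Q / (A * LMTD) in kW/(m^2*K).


From Q = U*A*LMTD, U = Q / (A * LMTD)
U = 3182 / (382 * 41.0) = 3182 / 15662 = 0.2032

0.2032 kW/(m^2*K)


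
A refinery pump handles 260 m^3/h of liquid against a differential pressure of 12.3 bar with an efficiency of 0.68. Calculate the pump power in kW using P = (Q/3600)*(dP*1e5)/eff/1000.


Q = 260 / 3600 = 0.0722222 m^3/s
P = 0.0722222 * (12.3 * 1e5) / 0.68 / 1000 = 130.6

130.6 kW


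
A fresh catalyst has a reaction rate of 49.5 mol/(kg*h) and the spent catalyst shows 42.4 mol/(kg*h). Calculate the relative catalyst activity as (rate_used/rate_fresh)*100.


Activity (%) = (rate_used / rate_fresh) * 100
rate_used = 42.4, rate_fresh = 49.5
= (42.4 / 49.5) * 100
= 0.8566 * 100 = 85.66

85.66 %


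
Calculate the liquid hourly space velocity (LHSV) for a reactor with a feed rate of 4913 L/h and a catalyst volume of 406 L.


LHSV = volumetric feed rate / catalyst volume
= 4913 L/h / 406 L
= 12.10 h^-1

12.10 h^-1


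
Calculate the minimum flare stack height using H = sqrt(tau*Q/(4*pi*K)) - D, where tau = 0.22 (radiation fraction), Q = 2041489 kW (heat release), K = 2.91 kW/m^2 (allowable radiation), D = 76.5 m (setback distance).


tau*Q/(4*pi*K) = 0.22 * 2041489 / (4 * pi * 2.91) = 12281.9
sqrt(12281.9) = 110.824
H = 110.824 - 76.5 = 34.32

34.32 m


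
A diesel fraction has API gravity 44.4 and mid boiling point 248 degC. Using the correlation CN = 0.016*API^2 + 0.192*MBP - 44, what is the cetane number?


CN = 0.016 * 44.4^2 + 0.192 * 248 - 44
CN = 31.54176 + 47.616 - 44 = 35.15776

35.15776


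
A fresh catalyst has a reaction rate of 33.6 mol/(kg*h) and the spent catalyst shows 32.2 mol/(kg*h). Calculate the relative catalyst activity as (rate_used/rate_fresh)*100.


Activity (%) = (rate_used / rate_fresh) * 100
rate_used = 32.2, rate_fresh = 33.6
= (32.2 / 33.6) * 100
= 0.9583 * 100 = 95.83

95.83 %


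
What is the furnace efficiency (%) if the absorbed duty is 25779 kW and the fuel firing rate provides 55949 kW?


Furnace efficiency = Q_absorbed / Q_fuel * 100
= 25779 / 55949 * 100 = 46.08

46.08 %


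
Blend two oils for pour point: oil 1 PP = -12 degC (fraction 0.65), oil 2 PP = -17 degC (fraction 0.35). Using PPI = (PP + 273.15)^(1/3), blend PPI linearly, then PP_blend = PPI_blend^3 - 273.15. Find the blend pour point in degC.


PPI_1 = (-12 + 273.15)^(1/3) = 6.391901
PPI_2 = (-17 + 273.15)^(1/3) = 6.350844
PPI_blend = 0.65 * 6.391901 + 0.35 * 6.350844 = 6.377531
PP_blend = 6.377531^3 - 273.15 = 259.3927 - 273.15 = -13.76

-13.76 degC


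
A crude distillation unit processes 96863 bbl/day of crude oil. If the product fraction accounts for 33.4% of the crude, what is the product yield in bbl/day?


Crude throughput = 96863 bbl/day
Fraction yield = 33.4%
yield = throughput * fraction / 100
yield = 96863 * 33.4 / 100 = 32352.242

32352.242 bbl/day


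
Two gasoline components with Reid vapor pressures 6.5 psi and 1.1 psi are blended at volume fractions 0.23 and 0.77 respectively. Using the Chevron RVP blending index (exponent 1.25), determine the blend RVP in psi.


Chevron index: RVP_blend = (sum xi*RVPi^1.25)^(1/1.25)
RVP^1.25 terms: 0.23 * 6.5^1.25 + 0.77 * 1.1^1.25 = 3.25452
RVP_blend = 3.25452^(1/1.25) = 2.570

2.570 psi


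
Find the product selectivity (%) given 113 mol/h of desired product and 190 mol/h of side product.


Selectivity = desired / (desired + undesired) * 100
Total products = 113 + 190 = 303 mol/h
S = 113 / 303 * 100
= 0.3729 * 100
= 37.29 %

37.29 %


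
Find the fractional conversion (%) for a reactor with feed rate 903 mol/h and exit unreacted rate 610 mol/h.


X = (F_in - F_out) / F_in * 100
Moles reacted = 903 - 610 = 293
X = 293 / 903 * 100
= 0.3245 * 100
= 32.45 %

32.45 %


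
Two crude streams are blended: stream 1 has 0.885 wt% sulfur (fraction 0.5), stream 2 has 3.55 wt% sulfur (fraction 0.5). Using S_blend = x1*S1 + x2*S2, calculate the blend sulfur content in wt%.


Linear sulfur blending: S_blend = x1*S1 + x2*S2
Contribution 1: 0.5 * 0.885 = 0.4425 wt%
Contribution 2: 0.5 * 3.55 = 1.775 wt%
S_blend = 0.4425 + 1.775 = 2.2175

2.2175 wt%


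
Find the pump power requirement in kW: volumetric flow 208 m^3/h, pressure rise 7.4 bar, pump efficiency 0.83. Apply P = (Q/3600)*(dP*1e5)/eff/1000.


Q = 208 / 3600 = 0.0577778 m^3/s
P = 0.0577778 * (7.4 * 1e5) / 0.83 / 1000 = 51.51

51.51 kW


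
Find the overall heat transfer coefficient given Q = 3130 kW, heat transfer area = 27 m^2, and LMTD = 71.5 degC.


From Q = U*A*LMTD, U = Q / (A * LMTD)
U = 3130 / (27 * 71.5) = 3130 / 1930.5 = 1.621

1.621 kW/(m^2*K)


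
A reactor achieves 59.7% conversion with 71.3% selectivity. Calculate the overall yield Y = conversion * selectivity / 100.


Overall yield = conversion (%) * selectivity (%) / 100
Conversion = 59.7%, Selectivity = 71.3%
Y = 59.7 * 71.3 / 100
= 42.5661 %

42.5661 %


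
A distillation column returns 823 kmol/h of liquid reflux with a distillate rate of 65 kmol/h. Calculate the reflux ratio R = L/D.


Reflux ratio definition: R = L / D (liquid returned / distillate withdrawn)
L = 823 kmol/h, D = 65 kmol/h
R = 823 / 65 = 12.66

12.66


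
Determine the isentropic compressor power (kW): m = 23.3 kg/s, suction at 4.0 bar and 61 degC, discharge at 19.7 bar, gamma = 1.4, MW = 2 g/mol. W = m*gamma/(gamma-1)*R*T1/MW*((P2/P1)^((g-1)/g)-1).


Isentropic work: W = m*(gamma/(gamma-1))*(R*T1/MW)*((P2/P1)^((gamma-1)/gamma) - 1)
T1 = 61 + 273.15 = 334.15 K
Pressure ratio = 19.7 / 4.0 = 4.925
Exponent = (1.4 - 1)/1.4 = 0.285714
(P2/P1)^exp - 1 = 4.925^0.285714 - 1 = 0.576994
W = 23.3 * 1.4 / 0.4 * 8.314 * 334.15 / 2 * 0.576994 = 65360

65360 kW


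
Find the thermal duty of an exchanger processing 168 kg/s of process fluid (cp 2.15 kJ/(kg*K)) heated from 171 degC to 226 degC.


Q = m_dot * cp * delta_T
delta_T = 226 - 171 = 55 K
Q = 168 * 2.15 * 55
= 361.2 * 55
= 19866 kW

19866 kW


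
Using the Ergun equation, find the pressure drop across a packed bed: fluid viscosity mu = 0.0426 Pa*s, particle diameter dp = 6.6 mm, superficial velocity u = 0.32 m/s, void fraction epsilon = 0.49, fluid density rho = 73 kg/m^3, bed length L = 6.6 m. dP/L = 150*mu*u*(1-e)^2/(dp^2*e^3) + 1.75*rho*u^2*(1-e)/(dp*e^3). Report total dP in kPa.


dp = 6.6 mm = 0.0066 m
Viscous term = 150*0.0426*0.32*(1-0.49)^2 / (0.0066^2*0.49^3) = 103780
Inertial term = 1.75*73*0.32^2*(1-0.49) / (0.0066*0.49^3) = 8592.09
dP/L = 103780 + 8592.09 = 112372 Pa/m
dP = 112372 * 6.6 / 1000 = 741.7 kPa

741.7 kPa


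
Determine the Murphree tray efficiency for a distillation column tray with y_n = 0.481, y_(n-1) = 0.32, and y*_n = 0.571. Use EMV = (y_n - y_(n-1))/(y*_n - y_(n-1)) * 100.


Murphree vapor efficiency: EMV = (y_n - y_(n-1)) / (y*_n - y_(n-1)) * 100
EMV = (0.481 - 0.32) / (0.571 - 0.32) * 100 = 0.161 / 0.251 * 100 = 64.14

64.14 %


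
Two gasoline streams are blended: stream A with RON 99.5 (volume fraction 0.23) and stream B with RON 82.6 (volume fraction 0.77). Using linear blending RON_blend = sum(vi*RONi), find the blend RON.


Linear blending: RON_blend = sum(vi * RONi)
Contribution 1: 0.23 * 99.5 = 22.885
Contribution 2: 0.77 * 82.6 = 63.602
RON_blend = 22.885 + 63.602 = 86.487

86.487


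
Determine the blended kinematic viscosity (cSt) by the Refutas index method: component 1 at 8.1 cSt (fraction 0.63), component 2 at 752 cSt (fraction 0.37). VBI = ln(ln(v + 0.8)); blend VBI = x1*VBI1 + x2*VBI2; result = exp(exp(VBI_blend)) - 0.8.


Refutas method: VBN_i = 14.534*ln(ln(visc_i + 0.8)) + 10.975, blended linearly by mass fraction; since VBN is linear in VBI_i = ln(ln(visc_i + 0.8)) and the fractions sum to 1, blend VBI directly: visc = exp(exp(VBI_blend)) - 0.8
VBI_1 = ln(ln(8.1 + 0.8)) = 0.782097
VBI_2 = ln(ln(752 + 0.8)) = 1.89067
VBI_blend = 0.63 * 0.782097 + 0.37 * 1.89067 = 1.19227
visc_blend = exp(exp(1.19227)) - 0.8 = 26.17

26.17 cSt


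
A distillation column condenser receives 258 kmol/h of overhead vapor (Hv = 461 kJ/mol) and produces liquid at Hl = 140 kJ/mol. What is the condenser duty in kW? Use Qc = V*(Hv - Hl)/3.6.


Qc = 258 * (461 - 140) / 3.6 = 258 * 321 / 3.6 = 23000

23000 kW


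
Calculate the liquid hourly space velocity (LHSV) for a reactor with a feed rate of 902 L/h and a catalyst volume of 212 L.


LHSV = volumetric feed rate / catalyst volume
= 902 L/h / 212 L
= 4.255 h^-1

4.255 h^-1


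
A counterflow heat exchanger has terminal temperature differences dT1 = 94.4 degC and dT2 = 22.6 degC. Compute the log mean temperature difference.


LMTD = (dT1 - dT2) / ln(dT1/dT2)
= (94.4 - 22.6) / ln(94.4 / 22.6) = 71.8 / 1.42959 = 50.22

50.22 degC


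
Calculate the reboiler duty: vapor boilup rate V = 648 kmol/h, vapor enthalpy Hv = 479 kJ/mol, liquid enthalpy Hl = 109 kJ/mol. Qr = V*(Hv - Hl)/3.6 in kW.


Qr = 648 * (479 - 109) / 3.6 = 648 * 370 / 3.6 = 66600

66600 kW


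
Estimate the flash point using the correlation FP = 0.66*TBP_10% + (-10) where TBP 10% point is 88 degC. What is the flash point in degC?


FP = 0.66 * 88 + (-10) = 48.08

48.08 degC


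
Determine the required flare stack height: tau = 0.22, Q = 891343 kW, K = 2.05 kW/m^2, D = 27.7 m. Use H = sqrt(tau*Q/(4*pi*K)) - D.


tau*Q/(4*pi*K) = 0.22 * 891343 / (4 * pi * 2.05) = 7612.09
sqrt(7612.09) = 87.2473
H = 87.2473 - 27.7 = 59.55

59.55 m


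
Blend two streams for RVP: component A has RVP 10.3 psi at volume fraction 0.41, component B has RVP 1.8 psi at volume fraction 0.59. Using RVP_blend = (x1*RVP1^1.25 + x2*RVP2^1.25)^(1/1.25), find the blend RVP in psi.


Chevron index: RVP_blend = (sum xi*RVPi^1.25)^(1/1.25)
RVP^1.25 terms: 0.41 * 10.3^1.25 + 0.59 * 1.8^1.25 = 8.79548
RVP_blend = 8.79548^(1/1.25) = 5.694

5.694 psi


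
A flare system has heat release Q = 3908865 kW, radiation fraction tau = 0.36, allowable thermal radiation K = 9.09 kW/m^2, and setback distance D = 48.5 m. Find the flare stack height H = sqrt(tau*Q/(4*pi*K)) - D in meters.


tau*Q/(4*pi*K) = 0.36 * 3908865 / (4 * pi * 9.09) = 12319.1
sqrt(12319.1) = 110.991
H = 110.991 - 48.5 = 62.49

62.49 m


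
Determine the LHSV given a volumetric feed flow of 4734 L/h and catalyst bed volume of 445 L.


LHSV = volumetric feed rate / catalyst volume
= 4734 L/h / 445 L
= 10.64 h^-1

10.64 h^-1


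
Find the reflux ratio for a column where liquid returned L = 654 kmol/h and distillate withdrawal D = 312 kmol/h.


Reflux ratio definition: R = L / D (liquid returned / distillate withdrawn)
L = 654 kmol/h, D = 312 kmol/h
R = 654 / 312 = 2.096

2.096


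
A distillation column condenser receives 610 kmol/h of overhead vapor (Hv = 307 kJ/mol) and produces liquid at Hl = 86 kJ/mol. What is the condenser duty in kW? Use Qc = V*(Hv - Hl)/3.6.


Qc = 610 * (307 - 86) / 3.6 = 610 * 221 / 3.6 = 37450

37450 kW


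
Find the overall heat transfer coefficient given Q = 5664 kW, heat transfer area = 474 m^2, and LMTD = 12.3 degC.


From Q = U*A*LMTD, U = Q / (A * LMTD)
U = 5664 / (474 * 12.3) = 5664 / 5830.2 = 0.9715

0.9715 kW/(m^2*K)


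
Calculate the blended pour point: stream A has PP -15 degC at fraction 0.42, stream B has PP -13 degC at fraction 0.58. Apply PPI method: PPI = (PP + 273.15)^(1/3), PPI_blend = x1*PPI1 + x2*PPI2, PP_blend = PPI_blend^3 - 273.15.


PPI_1 = (-15 + 273.15)^(1/3) = 6.36733
PPI_2 = (-13 + 273.15)^(1/3) = 6.383731
PPI_blend = 0.42 * 6.36733 + 0.58 * 6.383731 = 6.376843
PP_blend = 6.376843^3 - 273.15 = 259.3088 - 273.15 = -13.84

-13.84 degC


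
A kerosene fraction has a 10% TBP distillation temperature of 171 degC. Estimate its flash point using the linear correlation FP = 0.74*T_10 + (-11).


FP = 0.74 * 171 + (-11) = 115.54

115.54 degC


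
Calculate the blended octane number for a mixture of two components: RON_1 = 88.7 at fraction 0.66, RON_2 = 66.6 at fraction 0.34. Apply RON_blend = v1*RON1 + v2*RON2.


Linear blending: RON_blend = sum(vi * RONi)
Contribution 1: 0.66 * 88.7 = 58.542
Contribution 2: 0.34 * 66.6 = 22.644
RON_blend = 58.542 + 22.644 = 81.186

81.186


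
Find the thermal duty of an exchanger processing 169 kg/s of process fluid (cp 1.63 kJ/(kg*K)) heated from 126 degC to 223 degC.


Q = m_dot * cp * delta_T
delta_T = 223 - 126 = 97 K
Q = 169 * 1.63 * 97
= 275.47 * 97
= 26720.59 kW

26720.59 kW


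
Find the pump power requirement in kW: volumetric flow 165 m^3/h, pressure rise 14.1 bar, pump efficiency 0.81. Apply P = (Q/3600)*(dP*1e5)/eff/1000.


Q = 165 / 3600 = 0.0458333 m^3/s
P = 0.0458333 * (14.1 * 1e5) / 0.81 / 1000 = 79.78

79.78 kW


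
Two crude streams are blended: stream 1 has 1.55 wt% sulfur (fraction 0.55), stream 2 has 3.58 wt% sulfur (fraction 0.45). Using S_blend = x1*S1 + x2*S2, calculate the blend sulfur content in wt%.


Linear sulfur blending: S_blend = x1*S1 + x2*S2
Contribution 1: 0.55 * 1.55 = 0.8525 wt%
Contribution 2: 0.45 * 3.58 = 1.611 wt%
S_blend = 0.8525 + 1.611 = 2.4635

2.4635 wt%


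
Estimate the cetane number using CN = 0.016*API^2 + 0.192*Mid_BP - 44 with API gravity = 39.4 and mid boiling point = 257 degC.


CN = 0.016 * 39.4^2 + 0.192 * 257 - 44
CN = 24.83776 + 49.344 - 44 = 30.18176

30.18176


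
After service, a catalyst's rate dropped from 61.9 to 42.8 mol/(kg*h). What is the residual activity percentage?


Activity (%) = (rate_used / rate_fresh) * 100
rate_used = 42.8, rate_fresh = 61.9
= (42.8 / 61.9) * 100
= 0.6914 * 100 = 69.14

69.14 %


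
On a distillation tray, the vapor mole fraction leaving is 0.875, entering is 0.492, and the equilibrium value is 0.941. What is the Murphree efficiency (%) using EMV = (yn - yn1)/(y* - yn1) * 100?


Murphree vapor efficiency: EMV = (y_n - y_(n-1)) / (y*_n - y_(n-1)) * 100
EMV = (0.875 - 0.492) / (0.941 - 0.492) * 100 = 0.383 / 0.449 * 100 = 85.30

85.30 %


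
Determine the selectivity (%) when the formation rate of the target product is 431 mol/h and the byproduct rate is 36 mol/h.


Selectivity = desired / (desired + undesired) * 100
Total products = 431 + 36 = 467 mol/h
S = 431 / 467 * 100
= 0.9229 * 100
= 92.29 %

92.29 %


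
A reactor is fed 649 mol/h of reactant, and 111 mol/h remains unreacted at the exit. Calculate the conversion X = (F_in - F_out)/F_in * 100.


X = (F_in - F_out) / F_in * 100
Moles reacted = 649 - 111 = 538
X = 538 / 649 * 100
= 0.8290 * 100
= 82.90 %

82.90 %


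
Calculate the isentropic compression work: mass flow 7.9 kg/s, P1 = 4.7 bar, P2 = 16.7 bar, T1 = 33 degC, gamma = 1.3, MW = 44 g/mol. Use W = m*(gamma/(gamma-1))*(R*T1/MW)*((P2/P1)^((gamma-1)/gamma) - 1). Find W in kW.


Isentropic work: W = m*(gamma/(gamma-1))*(R*T1/MW)*((P2/P1)^((gamma-1)/gamma) - 1)
T1 = 33 + 273.15 = 306.15 K
Pressure ratio = 16.7 / 4.7 = 3.55319
Exponent = (1.3 - 1)/1.3 = 0.230769
(P2/P1)^exp - 1 = 3.55319^0.230769 - 1 = 0.339879
W = 7.9 * 1.3 / 0.3 * 8.314 * 306.15 / 44 * 0.339879 = 673.1

673.1 kW


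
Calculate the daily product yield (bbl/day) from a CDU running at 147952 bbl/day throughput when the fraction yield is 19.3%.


Crude throughput = 147952 bbl/day
Fraction yield = 19.3%
yield = throughput * fraction / 100
yield = 147952 * 19.3 / 100 = 28554.736

28554.736 bbl/day


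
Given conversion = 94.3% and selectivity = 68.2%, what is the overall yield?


Overall yield = conversion (%) * selectivity (%) / 100
Conversion = 94.3%, Selectivity = 68.2%
Y = 94.3 * 68.2 / 100
= 64.3126 %

64.3126 %


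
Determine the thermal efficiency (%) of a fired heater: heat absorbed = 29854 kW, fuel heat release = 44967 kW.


Furnace efficiency = Q_absorbed / Q_fuel * 100
= 29854 / 44967 * 100 = 66.39

66.39 %


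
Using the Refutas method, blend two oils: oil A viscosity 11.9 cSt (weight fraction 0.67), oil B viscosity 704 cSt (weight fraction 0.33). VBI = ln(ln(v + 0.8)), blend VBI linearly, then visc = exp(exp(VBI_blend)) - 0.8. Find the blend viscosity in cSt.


Refutas method: VBN_i = 14.534*ln(ln(visc_i + 0.8)) + 10.975, blended linearly by mass fraction; since VBN is linear in VBI_i = ln(ln(visc_i + 0.8)) and the fractions sum to 1, blend VBI directly: visc = exp(exp(VBI_blend)) - 0.8
VBI_1 = ln(ln(11.9 + 0.8)) = 0.932795
VBI_2 = ln(ln(704 + 0.8)) = 1.88067
VBI_blend = 0.67 * 0.932795 + 0.33 * 1.88067 = 1.24559
visc_blend = exp(exp(1.24559)) - 0.8 = 31.50

31.50 cSt


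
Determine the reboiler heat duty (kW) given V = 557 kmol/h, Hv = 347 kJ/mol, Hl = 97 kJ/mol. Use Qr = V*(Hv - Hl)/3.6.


Qr = 557 * (347 - 97) / 3.6 = 557 * 250 / 3.6 = 38680

38680 kW


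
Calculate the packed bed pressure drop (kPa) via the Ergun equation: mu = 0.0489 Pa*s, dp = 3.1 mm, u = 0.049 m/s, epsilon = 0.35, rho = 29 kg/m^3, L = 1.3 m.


dp = 3.1 mm = 0.0031 m
Viscous term = 150*0.0489*0.049*(1-0.35)^2 / (0.0031^2*0.35^3) = 368549
Inertial term = 1.75*29*0.049^2*(1-0.35) / (0.0031*0.35^3) = 595.903
dP/L = 368549 + 595.903 = 369145 Pa/m
dP = 369145 * 1.3 / 1000 = 479.9 kPa

479.9 kPa


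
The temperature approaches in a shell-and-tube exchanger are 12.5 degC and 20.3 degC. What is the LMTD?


LMTD = (dT1 - dT2) / ln(dT1/dT2)
= (12.5 - 20.3) / ln(12.5 / 20.3) = -7.8 / -0.484892 = 16.09

16.09 degC


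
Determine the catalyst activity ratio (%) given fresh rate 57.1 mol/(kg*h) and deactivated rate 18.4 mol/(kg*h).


Activity (%) = (rate_used / rate_fresh) * 100
rate_used = 18.4, rate_fresh = 57.1
= (18.4 / 57.1) * 100
= 0.3222 * 100 = 32.22

32.22 %


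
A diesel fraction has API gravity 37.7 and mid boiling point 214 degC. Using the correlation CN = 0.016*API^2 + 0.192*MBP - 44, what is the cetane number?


CN = 0.016 * 37.7^2 + 0.192 * 214 - 44
CN = 22.74064 + 41.088 - 44 = 19.82864

19.82864


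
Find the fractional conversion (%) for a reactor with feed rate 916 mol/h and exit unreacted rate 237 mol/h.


X = (F_in - F_out) / F_in * 100
Moles reacted = 916 - 237 = 679
X = 679 / 916 * 100
= 0.7413 * 100
= 74.13 %

74.13 %


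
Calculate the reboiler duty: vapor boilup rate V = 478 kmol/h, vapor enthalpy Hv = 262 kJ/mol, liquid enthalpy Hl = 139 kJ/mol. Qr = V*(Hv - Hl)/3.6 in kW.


Qr = 478 * (262 - 139) / 3.6 = 478 * 123 / 3.6 = 16330

16330 kW


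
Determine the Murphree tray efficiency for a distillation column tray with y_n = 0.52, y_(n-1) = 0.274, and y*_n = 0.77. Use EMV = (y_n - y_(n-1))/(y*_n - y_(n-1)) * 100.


Murphree vapor efficiency: EMV = (y_n - y_(n-1)) / (y*_n - y_(n-1)) * 100
EMV = (0.52 - 0.274) / (0.77 - 0.274) * 100 = 0.246 / 0.496 * 100 = 49.60

49.60 %


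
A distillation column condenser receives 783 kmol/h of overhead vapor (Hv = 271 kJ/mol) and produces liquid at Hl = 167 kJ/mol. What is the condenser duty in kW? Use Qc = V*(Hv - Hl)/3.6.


Qc = 783 * (271 - 167) / 3.6 = 783 * 104 / 3.6 = 22620

22620 kW


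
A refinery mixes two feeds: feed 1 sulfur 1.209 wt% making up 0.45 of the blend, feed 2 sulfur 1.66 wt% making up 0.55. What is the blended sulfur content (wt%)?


Linear sulfur blending: S_blend = x1*S1 + x2*S2
Contribution 1: 0.45 * 1.209 = 0.54405 wt%
Contribution 2: 0.55 * 1.66 = 0.913 wt%
S_blend = 0.54405 + 0.913 = 1.45705

1.45705 wt%


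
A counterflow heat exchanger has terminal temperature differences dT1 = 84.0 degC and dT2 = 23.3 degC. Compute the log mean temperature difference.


LMTD = (dT1 - dT2) / ln(dT1/dT2)
= (84.0 - 23.3) / ln(84.0 / 23.3) = 60.7 / 1.28236 = 47.33

47.33 degC


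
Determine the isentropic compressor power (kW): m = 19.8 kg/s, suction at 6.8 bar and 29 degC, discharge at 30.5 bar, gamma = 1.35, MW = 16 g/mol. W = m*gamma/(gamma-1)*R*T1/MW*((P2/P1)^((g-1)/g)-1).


Isentropic work: W = m*(gamma/(gamma-1))*(R*T1/MW)*((P2/P1)^((gamma-1)/gamma) - 1)
T1 = 29 + 273.15 = 302.15 K
Pressure ratio = 30.5 / 6.8 = 4.48529
Exponent = (1.35 - 1)/1.35 = 0.259259
(P2/P1)^exp - 1 = 4.48529^0.259259 - 1 = 0.475647
W = 19.8 * 1.35 / 0.35 * 8.314 * 302.15 / 16 * 0.475647 = 5703

5703 kW


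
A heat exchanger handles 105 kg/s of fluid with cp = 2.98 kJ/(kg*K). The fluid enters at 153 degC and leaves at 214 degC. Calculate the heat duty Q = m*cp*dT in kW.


Q = m_dot * cp * delta_T
delta_T = 214 - 153 = 61 K
Q = 105 * 2.98 * 61
= 312.9 * 61
= 19086.9 kW

19086.9 kW


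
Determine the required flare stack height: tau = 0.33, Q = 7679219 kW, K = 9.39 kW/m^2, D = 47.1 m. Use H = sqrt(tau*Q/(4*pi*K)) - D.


tau*Q/(4*pi*K) = 0.33 * 7679219 / (4 * pi * 9.39) = 21476.1
sqrt(21476.1) = 146.547
H = 146.547 - 47.1 = 99.45

99.45 m


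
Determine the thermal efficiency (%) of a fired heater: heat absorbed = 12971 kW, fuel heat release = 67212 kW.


Furnace efficiency = Q_absorbed / Q_fuel * 100
= 12971 / 67212 * 100 = 19.30

19.30 %
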